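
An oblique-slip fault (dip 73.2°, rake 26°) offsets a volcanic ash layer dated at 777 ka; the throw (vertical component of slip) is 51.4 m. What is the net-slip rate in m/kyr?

0.158 m/kyr

dip-slip = throw / sin(dip) = 51.4 / sin(73.2°) = 53.69 m
net slip = dip-slip / sin(rake) = 53.69 / sin(26°) = 122.5 m
rate = 122.5 m / 777 ka = 0.000158 m/yr = 0.158 m/kyr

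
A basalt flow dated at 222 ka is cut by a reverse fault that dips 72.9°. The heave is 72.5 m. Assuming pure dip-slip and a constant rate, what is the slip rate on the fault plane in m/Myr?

1110 m/Myr

dip-slip = heave / cos(dip) = 72.5 m / cos(72.9°) = 246.6 m
rate = 246.6 m / 222 ka = 0.00111 m/yr = 1110 m/Myr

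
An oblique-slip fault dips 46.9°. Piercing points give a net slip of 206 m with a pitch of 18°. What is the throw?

46.5 m

dip-slip = net slip × sin(rake) = 206 m × sin(18°) = 63.66 m
throw = dip-slip × sin(dip) = 63.66 × sin(46.9°) = 46.5 m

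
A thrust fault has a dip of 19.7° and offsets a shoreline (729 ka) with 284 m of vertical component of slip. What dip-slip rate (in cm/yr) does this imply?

0.116 cm/yr

dip-slip = throw / sin(dip) = 284 m / sin(19.7°) = 842.5 m
rate = 842.5 m / 729 ka = 0.00116 m/yr = 0.116 cm/yr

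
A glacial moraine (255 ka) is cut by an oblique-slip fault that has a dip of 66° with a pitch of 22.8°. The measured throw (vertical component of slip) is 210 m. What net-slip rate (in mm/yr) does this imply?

2.33 mm/yr

dip-slip = throw / sin(dip) = 210 / sin(66°) = 229.9 m
net slip = dip-slip / sin(rake) = 229.9 / sin(22.8°) = 593.2 m
rate = 593.2 m / 255 ka = 0.00233 m/yr = 2.33 mm/yr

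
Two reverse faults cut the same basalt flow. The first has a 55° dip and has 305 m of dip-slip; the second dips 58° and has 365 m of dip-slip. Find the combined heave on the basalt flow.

heave_A = 305 × cos(55°) = 174.9 m
heave_B = 365 × cos(58°) = 193.4 m
total = 174.9 + 193.4 = 368 m

368 m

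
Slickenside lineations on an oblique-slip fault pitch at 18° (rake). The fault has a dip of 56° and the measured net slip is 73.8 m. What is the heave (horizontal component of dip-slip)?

dip-slip = net slip × sin(rake) = 73.8 m × sin(18°) = 22.81 m
heave = dip-slip × cos(dip) = 22.81 × cos(56°) = 12.8 m

12.8 m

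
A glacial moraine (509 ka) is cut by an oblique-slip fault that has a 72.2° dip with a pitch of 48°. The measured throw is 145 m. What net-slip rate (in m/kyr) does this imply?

dip-slip = throw / sin(dip) = 145 / sin(72.2°) = 152.3 m
net slip = dip-slip / sin(rake) = 152.3 / sin(48°) = 204.9 m
rate = 204.9 m / 509 ka = 0.000403 m/yr = 0.403 m/kyr

0.403 m/kyr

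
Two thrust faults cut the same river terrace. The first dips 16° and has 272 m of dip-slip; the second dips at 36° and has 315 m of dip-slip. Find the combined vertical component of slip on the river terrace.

260 m

throw_A = 272 × sin(16°) = 74.97 m
throw_B = 315 × sin(36°) = 185.2 m
total = 74.97 + 185.2 = 260 m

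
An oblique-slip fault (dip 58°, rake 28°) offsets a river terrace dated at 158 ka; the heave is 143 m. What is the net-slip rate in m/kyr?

dip-slip = heave / cos(dip) = 143 / cos(58°) = 269.9 m
net slip = dip-slip / sin(rake) = 269.9 / sin(28°) = 574.8 m
rate = 574.8 m / 158 ka = 0.00364 m/yr = 3.64 m/kyr

3.64 m/kyr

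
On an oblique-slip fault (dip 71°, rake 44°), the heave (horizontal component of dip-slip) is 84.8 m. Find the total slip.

375 m

dip-slip = heave / cos(dip) = 84.8 / cos(71°) = 260.5 m
net slip = dip-slip / sin(rake) = 260.5 / sin(44°) = 375 m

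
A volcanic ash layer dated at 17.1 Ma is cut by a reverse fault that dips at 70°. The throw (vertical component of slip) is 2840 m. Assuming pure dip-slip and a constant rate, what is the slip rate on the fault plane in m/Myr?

dip-slip = throw / sin(dip) = 2840 m / sin(70°) = 3022 m
rate = 3022 m / 17.1 Ma = 0.000177 m/yr = 177 m/Myr

177 m/Myr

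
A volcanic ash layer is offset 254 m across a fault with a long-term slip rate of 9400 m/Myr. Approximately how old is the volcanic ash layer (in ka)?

27 ka

age = offset / rate = 254 m / (9400 m/Myr) = 27000 yr = 27 ka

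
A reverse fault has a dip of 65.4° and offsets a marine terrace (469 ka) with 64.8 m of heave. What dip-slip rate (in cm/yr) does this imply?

0.0332 cm/yr

dip-slip = heave / cos(dip) = 64.8 m / cos(65.4°) = 155.7 m
rate = 155.7 m / 469 ka = 0.000332 m/yr = 0.0332 cm/yr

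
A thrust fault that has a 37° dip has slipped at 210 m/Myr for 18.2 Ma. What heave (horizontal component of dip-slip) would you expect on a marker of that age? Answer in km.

dip-slip = rate × time = 210 m/Myr × 18.2 Ma = 3822 m
heave = dip-slip × cos(dip) = 3822 × cos(37°) = 3050 m = 3.05 km

3.05 km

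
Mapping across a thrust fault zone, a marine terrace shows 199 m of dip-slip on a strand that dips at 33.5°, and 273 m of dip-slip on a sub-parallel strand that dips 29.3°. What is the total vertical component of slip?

243 m

throw_A = 199 × sin(33.5°) = 109.8 m
throw_B = 273 × sin(29.3°) = 133.6 m
total = 109.8 + 133.6 = 243 m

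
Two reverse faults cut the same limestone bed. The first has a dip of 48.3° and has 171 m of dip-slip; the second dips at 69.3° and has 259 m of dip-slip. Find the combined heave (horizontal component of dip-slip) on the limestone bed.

205 m

heave_A = 171 × cos(48.3°) = 113.8 m
heave_B = 259 × cos(69.3°) = 91.55 m
total = 113.8 + 91.55 = 205 m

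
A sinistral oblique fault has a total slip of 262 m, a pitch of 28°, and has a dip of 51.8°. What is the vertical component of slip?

dip-slip = net slip × sin(rake) = 262 m × sin(28°) = 123 m
throw = dip-slip × sin(dip) = 123 × sin(51.8°) = 96.7 m

96.7 m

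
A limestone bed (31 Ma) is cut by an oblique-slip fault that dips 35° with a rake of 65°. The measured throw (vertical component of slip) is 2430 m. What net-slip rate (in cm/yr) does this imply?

dip-slip = throw / sin(dip) = 2430 / sin(35°) = 4237 m
net slip = dip-slip / sin(rake) = 4237 / sin(65°) = 4675 m
rate = 4675 m / 31 Ma = 0.000151 m/yr = 0.0151 cm/yr

0.0151 cm/yr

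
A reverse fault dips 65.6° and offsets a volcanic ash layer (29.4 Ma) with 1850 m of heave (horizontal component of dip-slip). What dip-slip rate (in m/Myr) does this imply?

dip-slip = heave / cos(dip) = 1850 m / cos(65.6°) = 4478 m
rate = 4478 m / 29.4 Ma = 0.000152 m/yr = 152 m/Myr

152 m/Myr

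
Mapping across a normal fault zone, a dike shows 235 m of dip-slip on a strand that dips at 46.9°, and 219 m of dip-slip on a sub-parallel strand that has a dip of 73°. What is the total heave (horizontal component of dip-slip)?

heave_A = 235 × cos(46.9°) = 160.6 m
heave_B = 219 × cos(73°) = 64.03 m
total = 160.6 + 64.03 = 225 m

225 m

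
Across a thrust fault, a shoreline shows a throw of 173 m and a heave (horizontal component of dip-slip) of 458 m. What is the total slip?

490 m

net slip = √(throw² + heave²) = √(173² + 458²) = 490 m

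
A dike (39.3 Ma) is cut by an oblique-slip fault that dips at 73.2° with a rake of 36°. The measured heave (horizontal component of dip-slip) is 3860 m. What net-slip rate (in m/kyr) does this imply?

0.578 m/kyr

dip-slip = heave / cos(dip) = 3860 / cos(73.2°) = 13350 m
net slip = dip-slip / sin(rake) = 13350 / sin(36°) = 22720 m
rate = 22720 m / 39.3 Ma = 0.000578 m/yr = 0.578 m/kyr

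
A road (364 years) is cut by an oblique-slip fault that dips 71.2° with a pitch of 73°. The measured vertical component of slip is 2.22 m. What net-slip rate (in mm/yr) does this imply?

6.74 mm/yr

dip-slip = throw / sin(dip) = 2.22 / sin(71.2°) = 2.345 m
net slip = dip-slip / sin(rake) = 2.345 / sin(73°) = 2.452 m
rate = 2.452 m / 364 years = 0.00674 m/yr = 6.74 mm/yr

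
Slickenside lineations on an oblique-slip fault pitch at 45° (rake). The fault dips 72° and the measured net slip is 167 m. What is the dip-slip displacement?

dip-slip = net slip × sin(rake) = 167 m × sin(45°) = 118 m

118 m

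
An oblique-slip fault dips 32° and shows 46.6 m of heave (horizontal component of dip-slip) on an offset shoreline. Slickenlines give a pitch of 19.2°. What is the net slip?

dip-slip = heave / cos(dip) = 46.6 / cos(32°) = 54.95 m
net slip = dip-slip / sin(rake) = 54.95 / sin(19.2°) = 167 m

167 m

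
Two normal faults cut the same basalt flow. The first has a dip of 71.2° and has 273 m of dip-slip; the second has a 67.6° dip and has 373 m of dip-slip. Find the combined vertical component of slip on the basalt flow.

throw_A = 273 × sin(71.2°) = 258.4 m
throw_B = 373 × sin(67.6°) = 344.9 m
total = 258.4 + 344.9 = 603 m

603 m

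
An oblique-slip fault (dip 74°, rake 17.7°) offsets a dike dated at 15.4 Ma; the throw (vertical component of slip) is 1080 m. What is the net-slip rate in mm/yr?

0.240 mm/yr

dip-slip = throw / sin(dip) = 1080 / sin(74°) = 1124 m
net slip = dip-slip / sin(rake) = 1124 / sin(17.7°) = 3695 m
rate = 3695 m / 15.4 Ma = 0.000240 m/yr = 0.240 mm/yr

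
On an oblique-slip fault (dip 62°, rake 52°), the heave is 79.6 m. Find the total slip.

dip-slip = heave / cos(dip) = 79.6 / cos(62°) = 169.6 m
net slip = dip-slip / sin(rake) = 169.6 / sin(52°) = 215 m

215 m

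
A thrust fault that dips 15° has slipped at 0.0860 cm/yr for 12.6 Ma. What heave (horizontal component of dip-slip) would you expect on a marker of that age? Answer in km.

dip-slip = rate × time = 0.0860 cm/yr × 12.6 Ma = 10840 m
heave = dip-slip × cos(dip) = 10840 × cos(15°) = 10500 m = 10.5 km

10.5 km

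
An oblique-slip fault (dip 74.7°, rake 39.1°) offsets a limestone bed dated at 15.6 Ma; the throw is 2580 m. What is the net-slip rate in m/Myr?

272 m/Myr

dip-slip = throw / sin(dip) = 2580 / sin(74.7°) = 2675 m
net slip = dip-slip / sin(rake) = 2675 / sin(39.1°) = 4241 m
rate = 4241 m / 15.6 Ma = 0.000272 m/yr = 272 m/Myr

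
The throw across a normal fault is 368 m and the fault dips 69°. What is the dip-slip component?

394 m

dip-slip = throw / sin(dip) = 368 / sin(69°) = 394 m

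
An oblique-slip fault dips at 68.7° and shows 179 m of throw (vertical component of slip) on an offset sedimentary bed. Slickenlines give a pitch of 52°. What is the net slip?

244 m

dip-slip = throw / sin(dip) = 179 / sin(68.7°) = 192.1 m
net slip = dip-slip / sin(rake) = 192.1 / sin(52°) = 244 m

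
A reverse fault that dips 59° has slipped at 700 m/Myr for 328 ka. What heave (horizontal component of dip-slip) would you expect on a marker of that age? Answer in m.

118 m

dip-slip = rate × time = 700 m/Myr × 328 ka = 229.6 m
heave = dip-slip × cos(dip) = 229.6 × cos(59°) = 118 m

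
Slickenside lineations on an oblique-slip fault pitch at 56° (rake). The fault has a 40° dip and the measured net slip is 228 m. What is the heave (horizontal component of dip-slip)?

dip-slip = net slip × sin(rake) = 228 m × sin(56°) = 189 m
heave = dip-slip × cos(dip) = 189 × cos(40°) = 145 m

145 m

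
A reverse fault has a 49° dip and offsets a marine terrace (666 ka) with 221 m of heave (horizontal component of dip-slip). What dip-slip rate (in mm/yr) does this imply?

0.506 mm/yr

dip-slip = heave / cos(dip) = 221 m / cos(49°) = 336.9 m
rate = 336.9 m / 666 ka = 0.000506 m/yr = 0.506 mm/yr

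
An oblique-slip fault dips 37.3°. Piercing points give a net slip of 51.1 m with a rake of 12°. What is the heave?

8.45 m

dip-slip = net slip × sin(rake) = 51.1 m × sin(12°) = 10.62 m
heave = dip-slip × cos(dip) = 10.62 × cos(37.3°) = 8.45 m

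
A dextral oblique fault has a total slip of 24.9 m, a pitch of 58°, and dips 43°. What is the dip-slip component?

dip-slip = net slip × sin(rake) = 24.9 m × sin(58°) = 21.1 m

21.1 m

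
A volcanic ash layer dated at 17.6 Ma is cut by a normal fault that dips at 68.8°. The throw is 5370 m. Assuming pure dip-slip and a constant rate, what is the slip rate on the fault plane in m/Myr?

327 m/Myr

dip-slip = throw / sin(dip) = 5370 m / sin(68.8°) = 5760 m
rate = 5760 m / 17.6 Ma = 0.000327 m/yr = 327 m/Myr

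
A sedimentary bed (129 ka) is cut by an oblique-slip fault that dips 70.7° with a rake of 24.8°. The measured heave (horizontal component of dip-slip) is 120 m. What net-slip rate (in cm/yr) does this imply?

dip-slip = heave / cos(dip) = 120 / cos(70.7°) = 363.1 m
net slip = dip-slip / sin(rake) = 363.1 / sin(24.8°) = 865.6 m
rate = 865.6 m / 129 ka = 0.00671 m/yr = 0.671 cm/yr

0.671 cm/yr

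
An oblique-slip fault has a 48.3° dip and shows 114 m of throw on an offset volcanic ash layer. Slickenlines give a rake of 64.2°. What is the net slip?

170 m

dip-slip = throw / sin(dip) = 114 / sin(48.3°) = 152.7 m
net slip = dip-slip / sin(rake) = 152.7 / sin(64.2°) = 170 m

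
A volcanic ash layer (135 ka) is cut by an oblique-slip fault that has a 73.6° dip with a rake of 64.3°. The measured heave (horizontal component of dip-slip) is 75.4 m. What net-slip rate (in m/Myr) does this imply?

2200 m/Myr

dip-slip = heave / cos(dip) = 75.4 / cos(73.6°) = 267.1 m
net slip = dip-slip / sin(rake) = 267.1 / sin(64.3°) = 296.4 m
rate = 296.4 m / 135 ka = 0.00220 m/yr = 2200 m/Myr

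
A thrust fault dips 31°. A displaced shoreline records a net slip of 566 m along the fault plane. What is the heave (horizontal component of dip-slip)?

485 m

heave = dip-slip × cos(dip) = 566 m × cos(31°) = 485 m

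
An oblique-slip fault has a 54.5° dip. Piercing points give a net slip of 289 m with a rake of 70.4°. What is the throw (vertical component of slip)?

222 m

dip-slip = net slip × sin(rake) = 289 m × sin(70.4°) = 272.3 m
throw = dip-slip × sin(dip) = 272.3 × sin(54.5°) = 222 m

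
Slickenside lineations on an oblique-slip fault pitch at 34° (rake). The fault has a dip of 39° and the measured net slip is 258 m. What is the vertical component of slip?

dip-slip = net slip × sin(rake) = 258 m × sin(34°) = 144.3 m
throw = dip-slip × sin(dip) = 144.3 × sin(39°) = 90.8 m

90.8 m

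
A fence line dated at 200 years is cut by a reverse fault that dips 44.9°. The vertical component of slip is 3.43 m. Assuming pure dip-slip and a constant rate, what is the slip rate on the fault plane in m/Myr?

24300 m/Myr

dip-slip = throw / sin(dip) = 3.43 m / sin(44.9°) = 4.859 m
rate = 4.859 m / 200 years = 0.0243 m/yr = 24300 m/Myr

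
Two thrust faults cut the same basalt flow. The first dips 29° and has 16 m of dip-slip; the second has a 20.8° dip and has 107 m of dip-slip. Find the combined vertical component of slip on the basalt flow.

throw_A = 16 × sin(29°) = 7.757 m
throw_B = 107 × sin(20.8°) = 38 m
total = 7.757 + 38 = 45.8 m

45.8 m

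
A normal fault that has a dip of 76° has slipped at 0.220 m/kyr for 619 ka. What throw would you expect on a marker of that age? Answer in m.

132 m

dip-slip = rate × time = 0.220 m/kyr × 619 ka = 136.2 m
throw = dip-slip × sin(dip) = 136.2 × sin(76°) = 132 m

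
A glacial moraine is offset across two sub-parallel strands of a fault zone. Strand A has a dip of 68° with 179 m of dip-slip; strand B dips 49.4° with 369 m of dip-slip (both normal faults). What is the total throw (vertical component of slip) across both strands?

throw_A = 179 × sin(68°) = 166 m
throw_B = 369 × sin(49.4°) = 280.2 m
total = 166 + 280.2 = 446 m

446 m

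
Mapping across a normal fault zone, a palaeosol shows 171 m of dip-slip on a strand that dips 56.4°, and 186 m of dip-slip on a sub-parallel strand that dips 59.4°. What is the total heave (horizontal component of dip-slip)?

heave_A = 171 × cos(56.4°) = 94.63 m
heave_B = 186 × cos(59.4°) = 94.68 m
total = 94.63 + 94.68 = 189 m

189 m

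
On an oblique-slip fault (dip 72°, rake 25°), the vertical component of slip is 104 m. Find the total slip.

259 m

dip-slip = throw / sin(dip) = 104 / sin(72°) = 109.4 m
net slip = dip-slip / sin(rake) = 109.4 / sin(25°) = 259 m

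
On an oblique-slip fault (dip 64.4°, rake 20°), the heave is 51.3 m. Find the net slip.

347 m

dip-slip = heave / cos(dip) = 51.3 / cos(64.4°) = 118.7 m
net slip = dip-slip / sin(rake) = 118.7 / sin(20°) = 347 m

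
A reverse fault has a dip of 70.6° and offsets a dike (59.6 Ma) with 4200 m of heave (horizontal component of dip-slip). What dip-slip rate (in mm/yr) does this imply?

dip-slip = heave / cos(dip) = 4200 m / cos(70.6°) = 12640 m
rate = 12640 m / 59.6 Ma = 0.000212 m/yr = 0.212 mm/yr

0.212 mm/yr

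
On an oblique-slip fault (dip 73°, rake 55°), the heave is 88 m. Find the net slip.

367 m

dip-slip = heave / cos(dip) = 88 / cos(73°) = 301 m
net slip = dip-slip / sin(rake) = 301 / sin(55°) = 367 m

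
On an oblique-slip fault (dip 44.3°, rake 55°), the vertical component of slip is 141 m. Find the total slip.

246 m

dip-slip = throw / sin(dip) = 141 / sin(44.3°) = 201.9 m
net slip = dip-slip / sin(rake) = 201.9 / sin(55°) = 246 m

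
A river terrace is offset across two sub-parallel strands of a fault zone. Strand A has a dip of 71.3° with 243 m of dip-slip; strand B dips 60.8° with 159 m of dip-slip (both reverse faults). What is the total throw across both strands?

throw_A = 243 × sin(71.3°) = 230.2 m
throw_B = 159 × sin(60.8°) = 138.8 m
total = 230.2 + 138.8 = 369 m

369 m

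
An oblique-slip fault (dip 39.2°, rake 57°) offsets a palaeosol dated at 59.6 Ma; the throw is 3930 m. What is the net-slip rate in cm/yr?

0.0124 cm/yr

dip-slip = throw / sin(dip) = 3930 / sin(39.2°) = 6218 m
net slip = dip-slip / sin(rake) = 6218 / sin(57°) = 7414 m
rate = 7414 m / 59.6 Ma = 0.000124 m/yr = 0.0124 cm/yr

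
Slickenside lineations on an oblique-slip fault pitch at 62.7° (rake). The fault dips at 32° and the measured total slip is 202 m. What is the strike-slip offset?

strike-slip = net slip × cos(rake) = 202 m × cos(62.7°) = 92.6 m

92.6 m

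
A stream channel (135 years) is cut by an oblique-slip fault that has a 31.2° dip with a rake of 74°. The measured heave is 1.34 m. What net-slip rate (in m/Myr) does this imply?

dip-slip = heave / cos(dip) = 1.34 / cos(31.2°) = 1.567 m
net slip = dip-slip / sin(rake) = 1.567 / sin(74°) = 1.630 m
rate = 1.630 m / 135 years = 0.0121 m/yr = 12100 m/Myr

12100 m/Myr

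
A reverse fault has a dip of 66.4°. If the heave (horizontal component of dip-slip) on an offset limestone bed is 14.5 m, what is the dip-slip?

dip-slip = heave / cos(dip) = 14.5 / cos(66.4°) = 36.2 m

36.2 m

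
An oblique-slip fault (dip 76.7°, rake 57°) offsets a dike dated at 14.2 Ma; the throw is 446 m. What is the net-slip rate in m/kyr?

dip-slip = throw / sin(dip) = 446 / sin(76.7°) = 458.3 m
net slip = dip-slip / sin(rake) = 458.3 / sin(57°) = 546.5 m
rate = 546.5 m / 14.2 Ma = 0.0000385 m/yr = 0.0385 m/kyr

0.0385 m/kyr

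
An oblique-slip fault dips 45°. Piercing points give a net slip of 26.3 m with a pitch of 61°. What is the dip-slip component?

23 m

dip-slip = net slip × sin(rake) = 26.3 m × sin(61°) = 23 m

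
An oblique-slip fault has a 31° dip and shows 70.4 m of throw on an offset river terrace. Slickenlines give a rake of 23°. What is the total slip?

350 m

dip-slip = throw / sin(dip) = 70.4 / sin(31°) = 136.7 m
net slip = dip-slip / sin(rake) = 136.7 / sin(23°) = 350 m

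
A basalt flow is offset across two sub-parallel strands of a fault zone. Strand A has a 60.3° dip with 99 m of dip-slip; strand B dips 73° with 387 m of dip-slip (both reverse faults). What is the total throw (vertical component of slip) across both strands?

456 m

throw_A = 99 × sin(60.3°) = 85.99 m
throw_B = 387 × sin(73°) = 370.1 m
total = 85.99 + 370.1 = 456 m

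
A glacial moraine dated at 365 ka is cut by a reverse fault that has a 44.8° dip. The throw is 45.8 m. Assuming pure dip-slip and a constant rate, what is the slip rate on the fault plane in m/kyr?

dip-slip = throw / sin(dip) = 45.8 m / sin(44.8°) = 65 m
rate = 65 m / 365 ka = 0.000178 m/yr = 0.178 m/kyr

0.178 m/kyr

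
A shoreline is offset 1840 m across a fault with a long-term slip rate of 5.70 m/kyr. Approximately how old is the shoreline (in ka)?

age = offset / rate = 1840 m / (5.70 m/kyr) = 323000 yr = 323 ka

323 ka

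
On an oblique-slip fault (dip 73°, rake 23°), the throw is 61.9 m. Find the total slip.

166 m

dip-slip = throw / sin(dip) = 61.9 / sin(73°) = 64.73 m
net slip = dip-slip / sin(rake) = 64.73 / sin(23°) = 166 m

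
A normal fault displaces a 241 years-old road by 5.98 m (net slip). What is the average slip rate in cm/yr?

2.48 cm/yr

rate = 5.98 m / 241 years = 0.0248 m/yr = 2.48 cm/yr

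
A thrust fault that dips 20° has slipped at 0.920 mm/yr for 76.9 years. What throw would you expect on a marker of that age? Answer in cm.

2.42 cm

dip-slip = rate × time = 0.920 mm/yr × 76.9 years = 0.07075 m
throw = dip-slip × sin(dip) = 0.07075 × sin(20°) = 0.0242 m = 2.42 cm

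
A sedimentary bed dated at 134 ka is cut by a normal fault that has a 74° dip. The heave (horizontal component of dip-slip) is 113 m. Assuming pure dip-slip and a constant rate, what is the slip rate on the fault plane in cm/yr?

dip-slip = heave / cos(dip) = 113 m / cos(74°) = 410 m
rate = 410 m / 134 ka = 0.00306 m/yr = 0.306 cm/yr

0.306 cm/yr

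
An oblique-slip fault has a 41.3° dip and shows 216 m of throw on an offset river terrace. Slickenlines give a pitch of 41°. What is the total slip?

499 m

dip-slip = throw / sin(dip) = 216 / sin(41.3°) = 327.3 m
net slip = dip-slip / sin(rake) = 327.3 / sin(41°) = 499 m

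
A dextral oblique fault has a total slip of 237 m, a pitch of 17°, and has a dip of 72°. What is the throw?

65.9 m

dip-slip = net slip × sin(rake) = 237 m × sin(17°) = 69.29 m
throw = dip-slip × sin(dip) = 69.29 × sin(72°) = 65.9 m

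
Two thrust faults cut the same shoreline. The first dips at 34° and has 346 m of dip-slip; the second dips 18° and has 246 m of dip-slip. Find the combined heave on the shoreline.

heave_A = 346 × cos(34°) = 286.8 m
heave_B = 246 × cos(18°) = 234 m
total = 286.8 + 234 = 521 m

521 m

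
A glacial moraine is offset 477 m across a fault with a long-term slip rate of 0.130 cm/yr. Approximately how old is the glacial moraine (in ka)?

367 ka

age = offset / rate = 477 m / (0.130 cm/yr) = 367000 yr = 367 ka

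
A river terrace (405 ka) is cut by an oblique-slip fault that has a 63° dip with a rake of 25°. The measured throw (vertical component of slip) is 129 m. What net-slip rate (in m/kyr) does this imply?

dip-slip = throw / sin(dip) = 129 / sin(63°) = 144.8 m
net slip = dip-slip / sin(rake) = 144.8 / sin(25°) = 342.6 m
rate = 342.6 m / 405 ka = 0.000846 m/yr = 0.846 m/kyr

0.846 m/kyr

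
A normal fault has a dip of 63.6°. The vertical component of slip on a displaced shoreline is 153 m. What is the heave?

75.9 m

heave = throw / tan(dip) = 153 / tan(63.6°) = 75.9 m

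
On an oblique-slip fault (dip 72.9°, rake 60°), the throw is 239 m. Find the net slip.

289 m

dip-slip = throw / sin(dip) = 239 / sin(72.9°) = 250.1 m
net slip = dip-slip / sin(rake) = 250.1 / sin(60°) = 289 m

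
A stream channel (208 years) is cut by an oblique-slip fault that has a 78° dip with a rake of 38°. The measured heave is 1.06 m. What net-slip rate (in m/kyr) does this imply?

dip-slip = heave / cos(dip) = 1.06 / cos(78°) = 5.098 m
net slip = dip-slip / sin(rake) = 5.098 / sin(38°) = 8.281 m
rate = 8.281 m / 208 years = 0.0398 m/yr = 39.8 m/kyr

39.8 m/kyr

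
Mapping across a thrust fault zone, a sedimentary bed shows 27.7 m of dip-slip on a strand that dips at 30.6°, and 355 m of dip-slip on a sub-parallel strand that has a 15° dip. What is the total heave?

367 m

heave_A = 27.7 × cos(30.6°) = 23.84 m
heave_B = 355 × cos(15°) = 342.9 m
total = 23.84 + 342.9 = 367 m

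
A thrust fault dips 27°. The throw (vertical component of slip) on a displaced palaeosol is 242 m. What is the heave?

heave = throw / tan(dip) = 242 / tan(27°) = 475 m

475 m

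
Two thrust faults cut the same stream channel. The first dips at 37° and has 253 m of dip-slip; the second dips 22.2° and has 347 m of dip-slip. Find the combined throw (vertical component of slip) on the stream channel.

throw_A = 253 × sin(37°) = 152.3 m
throw_B = 347 × sin(22.2°) = 131.1 m
total = 152.3 + 131.1 = 283 m

283 m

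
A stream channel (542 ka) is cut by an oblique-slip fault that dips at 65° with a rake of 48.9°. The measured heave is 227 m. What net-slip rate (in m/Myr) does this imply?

1320 m/Myr

dip-slip = heave / cos(dip) = 227 / cos(65°) = 537.1 m
net slip = dip-slip / sin(rake) = 537.1 / sin(48.9°) = 712.8 m
rate = 712.8 m / 542 ka = 0.00132 m/yr = 1320 m/Myr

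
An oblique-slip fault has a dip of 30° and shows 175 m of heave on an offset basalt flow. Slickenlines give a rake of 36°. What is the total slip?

dip-slip = heave / cos(dip) = 175 / cos(30°) = 202.1 m
net slip = dip-slip / sin(rake) = 202.1 / sin(36°) = 344 m

344 m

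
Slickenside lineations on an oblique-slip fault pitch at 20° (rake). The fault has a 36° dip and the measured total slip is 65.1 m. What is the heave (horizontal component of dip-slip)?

dip-slip = net slip × sin(rake) = 65.1 m × sin(20°) = 22.27 m
heave = dip-slip × cos(dip) = 22.27 × cos(36°) = 18 m

18 m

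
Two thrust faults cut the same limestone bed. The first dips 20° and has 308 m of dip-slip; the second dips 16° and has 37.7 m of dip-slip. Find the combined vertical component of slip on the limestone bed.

116 m

throw_A = 308 × sin(20°) = 105.3 m
throw_B = 37.7 × sin(16°) = 10.39 m
total = 105.3 + 10.39 = 116 m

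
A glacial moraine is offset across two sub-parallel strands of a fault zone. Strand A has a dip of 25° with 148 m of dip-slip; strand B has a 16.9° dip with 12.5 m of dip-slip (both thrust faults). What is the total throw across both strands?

66.2 m

throw_A = 148 × sin(25°) = 62.55 m
throw_B = 12.5 × sin(16.9°) = 3.634 m
total = 62.55 + 3.634 = 66.2 m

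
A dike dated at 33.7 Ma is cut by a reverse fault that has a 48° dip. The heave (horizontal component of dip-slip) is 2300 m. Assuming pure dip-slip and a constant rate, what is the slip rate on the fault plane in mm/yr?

0.102 mm/yr

dip-slip = heave / cos(dip) = 2300 m / cos(48°) = 3437 m
rate = 3437 m / 33.7 Ma = 0.000102 m/yr = 0.102 mm/yr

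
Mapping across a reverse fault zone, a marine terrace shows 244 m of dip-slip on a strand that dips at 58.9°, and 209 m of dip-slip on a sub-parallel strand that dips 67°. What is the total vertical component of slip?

throw_A = 244 × sin(58.9°) = 208.9 m
throw_B = 209 × sin(67°) = 192.4 m
total = 208.9 + 192.4 = 401 m

401 m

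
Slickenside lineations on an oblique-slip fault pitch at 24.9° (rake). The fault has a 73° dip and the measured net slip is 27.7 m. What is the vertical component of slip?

11.2 m

dip-slip = net slip × sin(rake) = 27.7 m × sin(24.9°) = 11.66 m
throw = dip-slip × sin(dip) = 11.66 × sin(73°) = 11.2 m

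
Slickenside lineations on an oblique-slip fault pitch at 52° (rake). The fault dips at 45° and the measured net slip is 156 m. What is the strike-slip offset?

strike-slip = net slip × cos(rake) = 156 m × cos(52°) = 96 m

96 m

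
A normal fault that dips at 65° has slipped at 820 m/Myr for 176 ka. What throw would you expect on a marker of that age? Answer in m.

131 m

dip-slip = rate × time = 820 m/Myr × 176 ka = 144.3 m
throw = dip-slip × sin(dip) = 144.3 × sin(65°) = 131 m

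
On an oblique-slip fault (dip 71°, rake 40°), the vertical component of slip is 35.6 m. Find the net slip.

dip-slip = throw / sin(dip) = 35.6 / sin(71°) = 37.65 m
net slip = dip-slip / sin(rake) = 37.65 / sin(40°) = 58.6 m

58.6 m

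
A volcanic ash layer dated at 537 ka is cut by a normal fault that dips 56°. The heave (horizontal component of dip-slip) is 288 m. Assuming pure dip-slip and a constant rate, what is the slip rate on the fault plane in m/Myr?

959 m/Myr

dip-slip = heave / cos(dip) = 288 m / cos(56°) = 515 m
rate = 515 m / 537 ka = 0.000959 m/yr = 959 m/Myr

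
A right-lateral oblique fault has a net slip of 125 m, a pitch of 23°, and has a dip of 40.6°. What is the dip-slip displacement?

48.8 m

dip-slip = net slip × sin(rake) = 125 m × sin(23°) = 48.8 m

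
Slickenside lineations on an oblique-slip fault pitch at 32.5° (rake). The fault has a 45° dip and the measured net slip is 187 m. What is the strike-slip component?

158 m

strike-slip = net slip × cos(rake) = 187 m × cos(32.5°) = 158 m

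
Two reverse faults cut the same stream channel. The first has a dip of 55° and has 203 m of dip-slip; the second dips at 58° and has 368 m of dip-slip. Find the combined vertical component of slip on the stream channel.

478 m

throw_A = 203 × sin(55°) = 166.3 m
throw_B = 368 × sin(58°) = 312.1 m
total = 166.3 + 312.1 = 478 m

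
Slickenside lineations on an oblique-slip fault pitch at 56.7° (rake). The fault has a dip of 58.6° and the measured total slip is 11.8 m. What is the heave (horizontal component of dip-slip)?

dip-slip = net slip × sin(rake) = 11.8 m × sin(56.7°) = 9.863 m
heave = dip-slip × cos(dip) = 9.863 × cos(58.6°) = 5.14 m

5.14 m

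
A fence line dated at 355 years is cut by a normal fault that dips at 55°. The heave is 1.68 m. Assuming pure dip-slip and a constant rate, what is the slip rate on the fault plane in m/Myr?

8250 m/Myr

dip-slip = heave / cos(dip) = 1.68 m / cos(55°) = 2.929 m
rate = 2.929 m / 355 years = 0.00825 m/yr = 8250 m/Myr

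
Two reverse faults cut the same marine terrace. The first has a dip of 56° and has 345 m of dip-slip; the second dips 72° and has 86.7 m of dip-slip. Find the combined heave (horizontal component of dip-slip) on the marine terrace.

220 m

heave_A = 345 × cos(56°) = 192.9 m
heave_B = 86.7 × cos(72°) = 26.79 m
total = 192.9 + 26.79 = 220 m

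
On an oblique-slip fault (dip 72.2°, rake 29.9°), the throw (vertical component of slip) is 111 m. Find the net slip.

dip-slip = throw / sin(dip) = 111 / sin(72.2°) = 116.6 m
net slip = dip-slip / sin(rake) = 116.6 / sin(29.9°) = 234 m

234 m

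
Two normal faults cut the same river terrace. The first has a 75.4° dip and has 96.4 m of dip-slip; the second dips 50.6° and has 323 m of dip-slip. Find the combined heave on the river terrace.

heave_A = 96.4 × cos(75.4°) = 24.30 m
heave_B = 323 × cos(50.6°) = 205 m
total = 24.30 + 205 = 229 m

229 m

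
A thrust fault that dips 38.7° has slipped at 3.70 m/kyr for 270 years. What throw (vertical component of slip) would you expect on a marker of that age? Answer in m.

dip-slip = rate × time = 3.70 m/kyr × 270 years = 0.9990 m
throw = dip-slip × sin(dip) = 0.9990 × sin(38.7°) = 0.625 m

0.625 m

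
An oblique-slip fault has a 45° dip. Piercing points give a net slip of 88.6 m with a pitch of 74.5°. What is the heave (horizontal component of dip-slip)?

60.4 m

dip-slip = net slip × sin(rake) = 88.6 m × sin(74.5°) = 85.38 m
heave = dip-slip × cos(dip) = 85.38 × cos(45°) = 60.4 m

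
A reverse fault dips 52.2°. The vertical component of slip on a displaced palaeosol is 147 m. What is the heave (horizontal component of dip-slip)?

114 m

heave = throw / tan(dip) = 147 / tan(52.2°) = 114 m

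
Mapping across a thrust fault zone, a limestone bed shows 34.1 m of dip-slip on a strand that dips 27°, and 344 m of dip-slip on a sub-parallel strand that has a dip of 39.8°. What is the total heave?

heave_A = 34.1 × cos(27°) = 30.38 m
heave_B = 344 × cos(39.8°) = 264.3 m
total = 30.38 + 264.3 = 295 m

295 m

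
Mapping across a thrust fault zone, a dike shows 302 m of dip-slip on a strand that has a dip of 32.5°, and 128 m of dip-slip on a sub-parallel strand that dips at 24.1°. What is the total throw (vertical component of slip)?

215 m

throw_A = 302 × sin(32.5°) = 162.3 m
throw_B = 128 × sin(24.1°) = 52.27 m
total = 162.3 + 52.27 = 215 m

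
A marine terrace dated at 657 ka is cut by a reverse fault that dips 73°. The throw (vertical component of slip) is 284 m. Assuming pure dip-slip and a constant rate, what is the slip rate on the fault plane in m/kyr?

dip-slip = throw / sin(dip) = 284 m / sin(73°) = 297 m
rate = 297 m / 657 ka = 0.000452 m/yr = 0.452 m/kyr

0.452 m/kyr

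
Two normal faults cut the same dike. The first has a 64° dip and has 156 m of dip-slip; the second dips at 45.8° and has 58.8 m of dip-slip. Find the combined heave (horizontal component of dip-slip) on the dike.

109 m

heave_A = 156 × cos(64°) = 68.39 m
heave_B = 58.8 × cos(45.8°) = 40.99 m
total = 68.39 + 40.99 = 109 m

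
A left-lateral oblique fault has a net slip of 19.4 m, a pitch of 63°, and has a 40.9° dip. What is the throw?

11.3 m

dip-slip = net slip × sin(rake) = 19.4 m × sin(63°) = 17.29 m
throw = dip-slip × sin(dip) = 17.29 × sin(40.9°) = 11.3 m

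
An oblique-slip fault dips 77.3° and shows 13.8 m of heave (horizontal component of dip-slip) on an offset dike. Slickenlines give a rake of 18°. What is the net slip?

203 m

dip-slip = heave / cos(dip) = 13.8 / cos(77.3°) = 62.77 m
net slip = dip-slip / sin(rake) = 62.77 / sin(18°) = 203 m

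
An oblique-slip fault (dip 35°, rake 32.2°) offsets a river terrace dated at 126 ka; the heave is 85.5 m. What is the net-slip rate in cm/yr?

0.155 cm/yr

dip-slip = heave / cos(dip) = 85.5 / cos(35°) = 104.4 m
net slip = dip-slip / sin(rake) = 104.4 / sin(32.2°) = 195.9 m
rate = 195.9 m / 126 ka = 0.00155 m/yr = 0.155 cm/yr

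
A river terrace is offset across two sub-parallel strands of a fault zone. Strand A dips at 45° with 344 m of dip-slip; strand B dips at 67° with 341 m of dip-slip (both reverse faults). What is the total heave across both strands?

heave_A = 344 × cos(45°) = 243.2 m
heave_B = 341 × cos(67°) = 133.2 m
total = 243.2 + 133.2 = 376 m

376 m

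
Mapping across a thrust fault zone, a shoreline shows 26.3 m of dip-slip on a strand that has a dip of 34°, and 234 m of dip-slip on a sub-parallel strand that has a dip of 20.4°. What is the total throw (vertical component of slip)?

96.3 m

throw_A = 26.3 × sin(34°) = 14.71 m
throw_B = 234 × sin(20.4°) = 81.57 m
total = 14.71 + 81.57 = 96.3 m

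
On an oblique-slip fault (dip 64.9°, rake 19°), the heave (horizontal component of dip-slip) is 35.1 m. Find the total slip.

dip-slip = heave / cos(dip) = 35.1 / cos(64.9°) = 82.74 m
net slip = dip-slip / sin(rake) = 82.74 / sin(19°) = 254 m

254 m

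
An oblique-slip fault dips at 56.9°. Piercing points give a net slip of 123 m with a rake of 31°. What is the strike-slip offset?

strike-slip = net slip × cos(rake) = 123 m × cos(31°) = 105 m

105 m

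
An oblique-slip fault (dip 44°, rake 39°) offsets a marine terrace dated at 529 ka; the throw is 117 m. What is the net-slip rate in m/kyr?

dip-slip = throw / sin(dip) = 117 / sin(44°) = 168.4 m
net slip = dip-slip / sin(rake) = 168.4 / sin(39°) = 267.6 m
rate = 267.6 m / 529 ka = 0.000506 m/yr = 0.506 m/kyr

0.506 m/kyr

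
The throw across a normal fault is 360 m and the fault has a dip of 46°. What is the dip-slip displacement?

500 m

dip-slip = throw / sin(dip) = 360 / sin(46°) = 500 m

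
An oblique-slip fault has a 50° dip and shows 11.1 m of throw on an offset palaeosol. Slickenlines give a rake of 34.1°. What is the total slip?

dip-slip = throw / sin(dip) = 11.1 / sin(50°) = 14.49 m
net slip = dip-slip / sin(rake) = 14.49 / sin(34.1°) = 25.8 m

25.8 m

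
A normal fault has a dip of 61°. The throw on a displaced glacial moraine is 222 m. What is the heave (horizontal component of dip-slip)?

123 m

heave = throw / tan(dip) = 222 / tan(61°) = 123 m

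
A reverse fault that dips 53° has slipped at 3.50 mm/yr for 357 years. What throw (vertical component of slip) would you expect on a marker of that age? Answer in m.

0.998 m

dip-slip = rate × time = 3.50 mm/yr × 357 years = 1.250 m
throw = dip-slip × sin(dip) = 1.250 × sin(53°) = 0.998 m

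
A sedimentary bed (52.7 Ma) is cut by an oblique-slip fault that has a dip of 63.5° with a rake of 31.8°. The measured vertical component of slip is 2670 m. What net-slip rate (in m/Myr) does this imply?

107 m/Myr

dip-slip = throw / sin(dip) = 2670 / sin(63.5°) = 2983 m
net slip = dip-slip / sin(rake) = 2983 / sin(31.8°) = 5662 m
rate = 5662 m / 52.7 Ma = 0.000107 m/yr = 107 m/Myr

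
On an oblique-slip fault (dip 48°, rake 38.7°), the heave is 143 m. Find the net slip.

342 m

dip-slip = heave / cos(dip) = 143 / cos(48°) = 213.7 m
net slip = dip-slip / sin(rake) = 213.7 / sin(38.7°) = 342 m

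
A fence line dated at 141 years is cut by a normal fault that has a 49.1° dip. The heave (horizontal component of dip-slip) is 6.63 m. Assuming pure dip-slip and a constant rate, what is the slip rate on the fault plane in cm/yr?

7.18 cm/yr

dip-slip = heave / cos(dip) = 6.63 m / cos(49.1°) = 10.13 m
rate = 10.13 m / 141 years = 0.0718 m/yr = 7.18 cm/yr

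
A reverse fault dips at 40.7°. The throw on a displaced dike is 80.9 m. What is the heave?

94.1 m

heave = throw / tan(dip) = 80.9 / tan(40.7°) = 94.1 m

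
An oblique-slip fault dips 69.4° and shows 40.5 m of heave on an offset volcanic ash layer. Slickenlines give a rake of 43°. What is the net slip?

169 m

dip-slip = heave / cos(dip) = 40.5 / cos(69.4°) = 115.1 m
net slip = dip-slip / sin(rake) = 115.1 / sin(43°) = 169 m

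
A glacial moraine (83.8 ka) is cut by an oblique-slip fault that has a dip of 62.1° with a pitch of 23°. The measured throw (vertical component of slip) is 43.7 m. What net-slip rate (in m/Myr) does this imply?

dip-slip = throw / sin(dip) = 43.7 / sin(62.1°) = 49.45 m
net slip = dip-slip / sin(rake) = 49.45 / sin(23°) = 126.6 m
rate = 126.6 m / 83.8 ka = 0.00151 m/yr = 1510 m/Myr

1510 m/Myr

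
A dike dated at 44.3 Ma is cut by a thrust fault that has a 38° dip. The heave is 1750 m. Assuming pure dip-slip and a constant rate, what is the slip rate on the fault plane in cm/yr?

0.00501 cm/yr

dip-slip = heave / cos(dip) = 1750 m / cos(38°) = 2221 m
rate = 2221 m / 44.3 Ma = 0.0000501 m/yr = 0.00501 cm/yr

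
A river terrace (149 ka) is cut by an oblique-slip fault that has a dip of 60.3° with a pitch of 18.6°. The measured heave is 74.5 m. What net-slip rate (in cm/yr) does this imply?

dip-slip = heave / cos(dip) = 74.5 / cos(60.3°) = 150.4 m
net slip = dip-slip / sin(rake) = 150.4 / sin(18.6°) = 471.4 m
rate = 471.4 m / 149 ka = 0.00316 m/yr = 0.316 cm/yr

0.316 cm/yr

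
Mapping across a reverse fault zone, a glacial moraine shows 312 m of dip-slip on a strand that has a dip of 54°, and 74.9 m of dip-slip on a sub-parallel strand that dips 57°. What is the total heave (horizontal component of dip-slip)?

heave_A = 312 × cos(54°) = 183.4 m
heave_B = 74.9 × cos(57°) = 40.79 m
total = 183.4 + 40.79 = 224 m

224 m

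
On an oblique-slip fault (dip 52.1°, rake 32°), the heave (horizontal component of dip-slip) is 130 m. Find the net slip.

399 m

dip-slip = heave / cos(dip) = 130 / cos(52.1°) = 211.6 m
net slip = dip-slip / sin(rake) = 211.6 / sin(32°) = 399 m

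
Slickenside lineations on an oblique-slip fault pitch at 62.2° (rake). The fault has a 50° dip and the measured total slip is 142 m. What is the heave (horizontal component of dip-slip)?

80.7 m

dip-slip = net slip × sin(rake) = 142 m × sin(62.2°) = 125.6 m
heave = dip-slip × cos(dip) = 125.6 × cos(50°) = 80.7 m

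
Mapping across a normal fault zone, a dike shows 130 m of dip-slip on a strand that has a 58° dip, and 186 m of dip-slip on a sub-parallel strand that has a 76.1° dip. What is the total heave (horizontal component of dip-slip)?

114 m

heave_A = 130 × cos(58°) = 68.89 m
heave_B = 186 × cos(76.1°) = 44.68 m
total = 68.89 + 44.68 = 114 m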